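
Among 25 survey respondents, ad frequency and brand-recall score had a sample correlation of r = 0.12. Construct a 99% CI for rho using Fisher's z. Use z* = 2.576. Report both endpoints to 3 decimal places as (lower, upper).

(-0.404, 0.585)

Fisher z: z_r = atanh(r) = ½·ln((1+0.12)/(1−0.12)) = 0.120581
SE(z) = 1/√(n−3) = 1/√22 = 0.213201
99% ⇒ z* = 2.576; margin = 2.576·0.213201 = 0.549206
CI on z-scale: (-0.428625, 0.669787)
Back-transform: tanh(-0.428625) = -0.404172, tanh(0.669787) = 0.584840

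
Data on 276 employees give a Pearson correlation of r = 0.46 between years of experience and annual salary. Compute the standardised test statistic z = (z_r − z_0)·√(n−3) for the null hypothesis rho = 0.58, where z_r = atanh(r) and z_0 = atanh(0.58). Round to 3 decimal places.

z_r = atanh(0.46) = 0.497311,  z_0 = atanh(0.58) = 0.662463
SE = 1/√(n−3) = 1/√273 = 0.060523
z = (z_r − z_0)/SE = (0.497311 − 0.662463) / 0.060523 = -0.165152 / 0.060523 = -2.729

-2.729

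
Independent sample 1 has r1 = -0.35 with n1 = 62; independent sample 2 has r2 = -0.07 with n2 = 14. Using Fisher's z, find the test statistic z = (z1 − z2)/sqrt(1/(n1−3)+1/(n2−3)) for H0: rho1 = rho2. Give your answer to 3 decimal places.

z1 = atanh(-0.35) = -0.365444,  z2 = atanh(-0.07) = -0.070115
SE = √(1/(n1−3) + 1/(n2−3)) = √(1/59 + 1/11) = √(0.0169492 + 0.0909091) = √0.1078583 = 0.328418
z = (z1 − z2)/SE = (-0.365444 − (-0.070115)) / 0.328418 = -0.295329 / 0.328418 = -0.899

-0.899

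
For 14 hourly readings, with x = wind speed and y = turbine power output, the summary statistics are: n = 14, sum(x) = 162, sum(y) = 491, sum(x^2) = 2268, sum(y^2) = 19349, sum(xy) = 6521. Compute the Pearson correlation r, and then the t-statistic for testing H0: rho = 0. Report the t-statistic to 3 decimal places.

Numerator: nΣxy − (Σx)(Σy) = 14·6521 − (162)(491) = 11752
Denominator: √[(nΣx²−(Σx)²)(nΣy²−(Σy)²)]
  nΣx²−(Σx)² = 14·2268 − 26244 = 5508;  nΣy²−(Σy)² = 14·19349 − 241081 = 29805
  √(5508·29805) = √164165940 = 12812.7257
r = 11752 / 12812.7257 = 0.9172
t = r·√(n−2)/√(1−r²) = 0.9172·√12 / √(1−0.841256) = 3.177274 / 0.398427 = 7.975

7.975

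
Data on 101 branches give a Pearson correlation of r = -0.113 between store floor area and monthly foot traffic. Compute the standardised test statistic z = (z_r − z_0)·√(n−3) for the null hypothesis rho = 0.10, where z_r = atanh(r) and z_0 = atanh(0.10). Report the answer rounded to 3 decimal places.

-2.117

z_r = atanh(-0.113) = -0.113485,  z_0 = atanh(0.10) = 0.100335
SE = 1/√(n−3) = 1/√98 = 0.101015
z = (z_r − z_0)/SE = (-0.113485 − 0.100335) / 0.101015 = -0.213820 / 0.101015 = -2.117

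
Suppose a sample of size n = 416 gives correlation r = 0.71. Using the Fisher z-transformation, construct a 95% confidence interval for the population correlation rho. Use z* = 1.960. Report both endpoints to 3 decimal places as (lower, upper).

Fisher z: z_r = atanh(r) = ½·ln((1+0.71)/(1−0.71)) = 0.887184
SE(z) = 1/√(n−3) = 1/√413 = 0.049207
95% ⇒ z* = 1.960; margin = 1.960·0.049207 = 0.096446
CI on z-scale: (0.790738, 0.983630)
Back-transform: tanh(0.790738) = 0.658827, tanh(0.983630) = 0.754633

(0.659, 0.755)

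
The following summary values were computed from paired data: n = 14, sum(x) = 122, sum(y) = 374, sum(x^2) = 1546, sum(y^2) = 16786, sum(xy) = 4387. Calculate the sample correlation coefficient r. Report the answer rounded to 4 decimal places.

S_xy = nΣxy − ΣxΣy = 14·4387 − 122·374 = 61418 − 45628 = 15790
S_xx = nΣx² − (Σx)² = 14·1546 − 122² = 21644 − 14884 = 6760
S_yy = nΣy² − (Σy)² = 14·16786 − 374² = 235004 − 139876 = 95128
r = S_xy / √(S_xx·S_yy) = 15790 / √(6760·95128) = 15790 / √643065280 = 15790 / 25358.7318 = 0.6227

0.6227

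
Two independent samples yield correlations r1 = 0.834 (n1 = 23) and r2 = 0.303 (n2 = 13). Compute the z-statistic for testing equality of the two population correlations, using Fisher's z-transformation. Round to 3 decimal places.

z1 = atanh(0.834) = 1.201133,  z2 = atanh(0.303) = 0.312820
SE = √(1/(n1−3) + 1/(n2−3)) = √(1/20 + 1/10) = √(0.0500000 + 0.1000000) = √0.1500000 = 0.387298
z = (z1 − z2)/SE = (1.201133 − 0.312820) / 0.387298 = 0.888313 / 0.387298 = 2.294

2.294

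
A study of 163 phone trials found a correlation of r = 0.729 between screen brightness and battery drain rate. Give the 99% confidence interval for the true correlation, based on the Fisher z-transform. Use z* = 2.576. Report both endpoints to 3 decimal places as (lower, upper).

z_r = atanh(0.729) = 0.926590;  SE = 1/√(n−3) = 1/√160 = 0.079057
z-limits: 0.926590 ± 2.576·0.079057 = 0.926590 ± 0.203651 = [0.722939, 1.130241]
ρ-limits: (tanh 0.722939, tanh 1.130241) = (0.619, 0.811)

(0.619, 0.811)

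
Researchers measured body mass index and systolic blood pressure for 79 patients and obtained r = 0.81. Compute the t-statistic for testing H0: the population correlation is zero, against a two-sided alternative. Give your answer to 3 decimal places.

12.120

t = r·√(n−2) / √(1−r²) with r = 0.81, n = 79
  = 0.81·√77 / √(1 − 0.6561)
  = 0.81·8.774964 / 0.586430
  = 7.107721 / 0.586430 = 12.120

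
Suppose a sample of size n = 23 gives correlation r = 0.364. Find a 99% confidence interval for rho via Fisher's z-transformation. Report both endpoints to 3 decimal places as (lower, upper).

Fisher z: z_r = atanh(r) = ½·ln((1+0.364)/(1−0.364)) = 0.381489
SE(z) = 1/√(n−3) = 1/√20 = 0.223607
99% ⇒ z* = 2.576; margin = 2.576·0.223607 = 0.576012
CI on z-scale: (-0.194523, 0.957501)
Back-transform: tanh(-0.194523) = -0.192106, tanh(0.957501) = 0.743160

(-0.192, 0.743)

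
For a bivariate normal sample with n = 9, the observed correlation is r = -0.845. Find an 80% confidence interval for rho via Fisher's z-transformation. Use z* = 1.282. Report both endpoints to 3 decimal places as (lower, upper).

Fisher z: z_r = atanh(r) = ½·ln((1+(-0.845))/(1−(-0.845))) = -1.238405
SE(z) = 1/√(n−3) = 1/√6 = 0.408248
80% ⇒ z* = 1.282; margin = 1.282·0.408248 = 0.523374
CI on z-scale: (-1.761779, -0.715031)
Back-transform: tanh(-1.761779) = -0.942701, tanh(-0.715031) = -0.613822

(-0.943, -0.614)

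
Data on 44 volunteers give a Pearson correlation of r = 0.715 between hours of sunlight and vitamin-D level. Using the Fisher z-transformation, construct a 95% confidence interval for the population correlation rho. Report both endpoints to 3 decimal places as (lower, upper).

(0.531, 0.835)

Fisher z: z_r = atanh(r) = ½·ln((1+0.715)/(1−0.715)) = 0.897340
SE(z) = 1/√(n−3) = 1/√41 = 0.156174
95% ⇒ z* = 1.960; margin = 1.960·0.156174 = 0.306101
CI on z-scale: (0.591239, 1.203441)
Back-transform: tanh(0.591239) = 0.530786, tanh(1.203441) = 0.834701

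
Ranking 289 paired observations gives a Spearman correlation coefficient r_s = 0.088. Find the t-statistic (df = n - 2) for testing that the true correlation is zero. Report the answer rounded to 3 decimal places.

t = r_s·√(n−2) / √(1−r_s²) with r_s = 0.088, n = 289
  = 0.088·√287 / √(1 − 0.007744)
  = 0.088·16.941074 / 0.996120
  = 1.490815 / 0.996120 = 1.497

1.497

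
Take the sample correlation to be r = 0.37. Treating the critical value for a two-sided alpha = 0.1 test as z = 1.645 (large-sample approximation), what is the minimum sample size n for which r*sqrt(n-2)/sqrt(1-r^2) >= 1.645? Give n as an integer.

20

Need r·√(n−2)/√(1−r²) ≥ 1.645
√(n−2) ≥ 1.645·√(1−0.1369) / 0.37 = 1.645·0.929032 / 0.37 = 4.1304
n−2 ≥ 17.0602  ⇒  n ≥ 19.0602
Smallest integer n = 20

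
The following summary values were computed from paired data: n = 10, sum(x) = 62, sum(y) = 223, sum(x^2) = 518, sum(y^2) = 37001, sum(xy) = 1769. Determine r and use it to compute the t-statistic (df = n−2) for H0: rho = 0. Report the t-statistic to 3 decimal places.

0.538

Numerator: nΣxy − (Σx)(Σy) = 10·1769 − (62)(223) = 3864
Denominator: √[(nΣx²−(Σx)²)(nΣy²−(Σy)²)]
  nΣx²−(Σx)² = 10·518 − 3844 = 1336;  nΣy²−(Σy)² = 10·37001 − 49729 = 320281
  √(1336·320281) = √427895416 = 20685.6331
r = 3864 / 20685.6331 = 0.1868
t = r·√(n−2)/√(1−r²) = 0.1868·√8 / √(1−0.034894) = 0.528350 / 0.982398 = 0.538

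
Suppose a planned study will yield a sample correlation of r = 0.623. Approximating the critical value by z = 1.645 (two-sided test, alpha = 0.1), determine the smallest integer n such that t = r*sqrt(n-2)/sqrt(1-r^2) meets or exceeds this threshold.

Need r·√(n−2)/√(1−r²) ≥ 1.645
√(n−2) ≥ 1.645·√(1−0.388129) / 0.623 = 1.645·0.782222 / 0.623 = 2.0654
n−2 ≥ 4.2659  ⇒  n ≥ 6.2659
Smallest integer n = 7

7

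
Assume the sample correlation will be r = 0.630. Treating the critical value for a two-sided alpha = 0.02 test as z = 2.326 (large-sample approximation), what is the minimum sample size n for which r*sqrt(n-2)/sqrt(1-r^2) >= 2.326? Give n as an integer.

11

Need r·√(n−2)/√(1−r²) ≥ 2.326
√(n−2) ≥ 2.326·√(1−0.396900) / 0.630 = 2.326·0.776595 / 0.630 = 2.8672
n−2 ≥ 8.2208  ⇒  n ≥ 10.2208
Smallest integer n = 11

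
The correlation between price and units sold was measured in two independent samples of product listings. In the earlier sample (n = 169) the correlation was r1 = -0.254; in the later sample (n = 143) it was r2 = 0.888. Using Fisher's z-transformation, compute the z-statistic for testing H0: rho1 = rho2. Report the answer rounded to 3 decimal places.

z1 = atanh(-0.254) = -0.259684,  z2 = atanh(0.888) = 1.412387
SE = √(1/(n1−3) + 1/(n2−3)) = √(1/166 + 1/140) = √(0.0060241 + 0.0071429) = √0.0131670 = 0.114748
z = (z1 − z2)/SE = (-0.259684 − 1.412387) / 0.114748 = -1.672071 / 0.114748 = -14.572

-14.572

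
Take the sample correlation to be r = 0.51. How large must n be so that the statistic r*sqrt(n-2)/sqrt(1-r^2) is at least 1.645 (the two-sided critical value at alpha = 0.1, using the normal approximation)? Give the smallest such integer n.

10

Need r·√(n−2)/√(1−r²) ≥ 1.645
√(n−2) ≥ 1.645·√(1−0.2601) / 0.51 = 1.645·0.860174 / 0.51 = 2.7745
n−2 ≥ 7.6979  ⇒  n ≥ 9.6979
Smallest integer n = 10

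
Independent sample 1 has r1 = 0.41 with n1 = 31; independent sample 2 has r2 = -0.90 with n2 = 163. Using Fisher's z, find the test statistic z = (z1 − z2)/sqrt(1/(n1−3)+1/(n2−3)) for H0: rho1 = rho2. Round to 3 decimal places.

9.313

Fisher z-transforms: z1 = atanh(0.41) = 0.435611, z2 = atanh(-0.90) = -1.472219; difference d = 1.907830
Var(d) = 1/28 + 1/160 = 0.0357143 + 0.0062500 = 0.0419643
z = d/√Var(d) = 1.907830 / √0.0419643 = 1.907830 / 0.204852 = 9.313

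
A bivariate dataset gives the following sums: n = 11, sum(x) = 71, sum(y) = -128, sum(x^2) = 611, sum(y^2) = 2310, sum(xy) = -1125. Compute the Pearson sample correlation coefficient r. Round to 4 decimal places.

-0.8441

S_xy = nΣxy − ΣxΣy = 11·(-1125) − 71·(-128) = -12375 − (-9088) = -3287
S_xx = nΣx² − (Σx)² = 11·611 − 71² = 6721 − 5041 = 1680
S_yy = nΣy² − (Σy)² = 11·2310 − (-128)² = 25410 − 16384 = 9026
r = S_xy / √(S_xx·S_yy) = -3287 / √(1680·9026) = -3287 / √15163680 = -3287 / 3894.0570 = -0.8441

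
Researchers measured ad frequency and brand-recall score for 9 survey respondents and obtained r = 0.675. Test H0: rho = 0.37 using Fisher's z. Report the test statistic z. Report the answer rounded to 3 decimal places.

Fisher z: atanh(0.675) = 0.819872, atanh(0.37) = 0.388423
z = (z_r − z_0)·√(n−3) = (0.819872 − 0.388423)·√6 = 0.431449 · 2.449490 = 1.057

1.057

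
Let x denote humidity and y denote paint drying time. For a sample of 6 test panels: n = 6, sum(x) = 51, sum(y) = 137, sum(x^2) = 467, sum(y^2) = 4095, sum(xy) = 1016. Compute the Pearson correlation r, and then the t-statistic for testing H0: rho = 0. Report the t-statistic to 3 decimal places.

Numerator: nΣxy − (Σx)(Σy) = 6·1016 − (51)(137) = -891
Denominator: √[(nΣx²−(Σx)²)(nΣy²−(Σy)²)]
  nΣx²−(Σx)² = 6·467 − 2601 = 201;  nΣy²−(Σy)² = 6·4095 − 18769 = 5801
  √(201·5801) = √1166001 = 1079.8153
r = -891 / 1079.8153 = -0.8251
t = r·√(n−2)/√(1−r²) = -0.8251·√4 / √(1−0.680790) = -1.650200 / 0.564987 = -2.921

-2.921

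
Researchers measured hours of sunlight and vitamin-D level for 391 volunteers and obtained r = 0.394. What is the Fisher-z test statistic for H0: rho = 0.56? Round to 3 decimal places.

Fisher z: atanh(0.394) = 0.416526, atanh(0.56) = 0.632833
z = (z_r − z_0)·√(n−3) = (0.416526 − 0.632833)·√388 = -0.216307 · 19.697716 = -4.261

-4.261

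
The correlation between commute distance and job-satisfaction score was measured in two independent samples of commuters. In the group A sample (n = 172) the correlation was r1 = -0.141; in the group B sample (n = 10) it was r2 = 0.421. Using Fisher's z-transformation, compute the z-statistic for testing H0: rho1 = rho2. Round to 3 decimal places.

Fisher z-transforms: z1 = atanh(-0.141) = -0.141946, z2 = atanh(0.421) = 0.448907; difference d = -0.590853
Var(d) = 1/169 + 1/7 = 0.0059172 + 0.1428571 = 0.1487743
z = d/√Var(d) = -0.590853 / √0.1487743 = -0.590853 / 0.385713 = -1.532

-1.532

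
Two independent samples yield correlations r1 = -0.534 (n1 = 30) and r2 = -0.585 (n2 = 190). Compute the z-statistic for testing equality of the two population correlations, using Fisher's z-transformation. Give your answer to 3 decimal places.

0.361

z1 = atanh(-0.534) = -0.595724,  z2 = atanh(-0.585) = -0.670031
SE = √(1/(n1−3) + 1/(n2−3)) = √(1/27 + 1/187) = √(0.0370370 + 0.0053476) = √0.0423846 = 0.205875
z = (z1 − z2)/SE = (-0.595724 − (-0.670031)) / 0.205875 = 0.074307 / 0.205875 = 0.361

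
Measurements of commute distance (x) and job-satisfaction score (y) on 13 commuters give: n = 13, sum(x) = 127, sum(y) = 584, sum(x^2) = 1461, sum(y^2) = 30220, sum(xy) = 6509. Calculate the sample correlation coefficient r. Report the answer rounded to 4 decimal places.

0.8578

Numerator: nΣxy − (Σx)(Σy) = 13·6509 − (127)(584) = 10449
Denominator: √[(nΣx²−(Σx)²)(nΣy²−(Σy)²)]
  nΣx²−(Σx)² = 13·1461 − 16129 = 2864;  nΣy²−(Σy)² = 13·30220 − 341056 = 51804
  √(2864·51804) = √148366656 = 12180.5852
r = 10449 / 12180.5852 = 0.8578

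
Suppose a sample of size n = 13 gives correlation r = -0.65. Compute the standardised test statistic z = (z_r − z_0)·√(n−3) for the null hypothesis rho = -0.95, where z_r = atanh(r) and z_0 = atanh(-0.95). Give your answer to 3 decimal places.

3.341

z_r = atanh(-0.65) = -0.775299,  z_0 = atanh(-0.95) = -1.831781
SE = 1/√(n−3) = 1/√10 = 0.316228
z = (z_r − z_0)/SE = (-0.775299 − (-1.831781)) / 0.316228 = 1.056482 / 0.316228 = 3.341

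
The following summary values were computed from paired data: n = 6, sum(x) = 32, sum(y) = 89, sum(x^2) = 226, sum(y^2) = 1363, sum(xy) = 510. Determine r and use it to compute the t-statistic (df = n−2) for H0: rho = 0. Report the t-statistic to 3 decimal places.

S_xy = nΣxy − ΣxΣy = 6·510 − 32·89 = 3060 − 2848 = 212
S_xx = nΣx² − (Σx)² = 6·226 − 32² = 1356 − 1024 = 332
S_yy = nΣy² − (Σy)² = 6·1363 − 89² = 8178 − 7921 = 257
r = S_xy / √(S_xx·S_yy) = 212 / √(332·257) = 212 / √85324 = 212 / 292.1027 = 0.7258
t = r·√(n−2)/√(1−r²) = 0.7258·√4 / √(1−0.526786) = 1.451600 / 0.687906 = 2.110

2.110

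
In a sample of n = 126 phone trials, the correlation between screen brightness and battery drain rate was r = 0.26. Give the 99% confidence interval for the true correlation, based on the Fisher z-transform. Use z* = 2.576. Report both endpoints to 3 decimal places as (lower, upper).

(0.034, 0.461)

Fisher z: z_r = atanh(r) = ½·ln((1+0.26)/(1−0.26)) = 0.266108
SE(z) = 1/√(n−3) = 1/√123 = 0.090167
99% ⇒ z* = 2.576; margin = 2.576·0.090167 = 0.232270
CI on z-scale: (0.033838, 0.498378)
Back-transform: tanh(0.033838) = 0.033825, tanh(0.498378) = 0.460841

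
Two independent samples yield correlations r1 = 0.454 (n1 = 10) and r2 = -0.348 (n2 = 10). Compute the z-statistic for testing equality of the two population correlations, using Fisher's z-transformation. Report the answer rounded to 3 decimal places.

z1 = atanh(0.454) = 0.489727,  z2 = atanh(-0.348) = -0.363166
SE = √(1/(n1−3) + 1/(n2−3)) = √(1/7 + 1/7) = √(0.1428571 + 0.1428571) = √0.2857142 = 0.534522
z = (z1 − z2)/SE = (0.489727 − (-0.363166)) / 0.534522 = 0.852893 / 0.534522 = 1.596

1.596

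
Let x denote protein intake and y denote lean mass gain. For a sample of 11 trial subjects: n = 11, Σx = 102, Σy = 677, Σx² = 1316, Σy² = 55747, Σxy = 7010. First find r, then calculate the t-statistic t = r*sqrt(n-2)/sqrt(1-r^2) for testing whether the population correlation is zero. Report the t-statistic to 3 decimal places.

1.016

S_xy = nΣxy − ΣxΣy = 11·7010 − 102·677 = 77110 − 69054 = 8056
S_xx = nΣx² − (Σx)² = 11·1316 − 102² = 14476 − 10404 = 4072
S_yy = nΣy² − (Σy)² = 11·55747 − 677² = 613217 − 458329 = 154888
r = S_xy / √(S_xx·S_yy) = 8056 / √(4072·154888) = 8056 / √630703936 = 8056 / 25113.8196 = 0.3208
t = r·√(n−2)/√(1−r²) = 0.3208·√9 / √(1−0.102913) = 0.962400 / 0.947147 = 1.016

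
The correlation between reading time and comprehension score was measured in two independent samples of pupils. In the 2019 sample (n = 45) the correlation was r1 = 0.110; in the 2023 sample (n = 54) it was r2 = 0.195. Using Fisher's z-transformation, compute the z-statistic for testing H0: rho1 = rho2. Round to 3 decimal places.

-0.418

z1 = atanh(0.110) = 0.110447,  z2 = atanh(0.195) = 0.197530
SE = √(1/(n1−3) + 1/(n2−3)) = √(1/42 + 1/51) = √(0.0238095 + 0.0196078) = √0.0434173 = 0.208368
z = (z1 − z2)/SE = (0.110447 − 0.197530) / 0.208368 = -0.087083 / 0.208368 = -0.418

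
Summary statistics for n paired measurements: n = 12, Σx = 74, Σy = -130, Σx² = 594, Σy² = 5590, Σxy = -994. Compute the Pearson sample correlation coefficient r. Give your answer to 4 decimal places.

-0.2535

S_xy = nΣxy − ΣxΣy = 12·(-994) − 74·(-130) = -11928 − (-9620) = -2308
S_xx = nΣx² − (Σx)² = 12·594 − 74² = 7128 − 5476 = 1652
S_yy = nΣy² − (Σy)² = 12·5590 − (-130)² = 67080 − 16900 = 50180
r = S_xy / √(S_xx·S_yy) = -2308 / √(1652·50180) = -2308 / √82897360 = -2308 / 9104.7987 = -0.2535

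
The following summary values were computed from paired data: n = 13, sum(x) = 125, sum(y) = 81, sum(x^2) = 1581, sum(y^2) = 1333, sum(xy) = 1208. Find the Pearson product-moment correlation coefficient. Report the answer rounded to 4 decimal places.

0.7659

Numerator: nΣxy − (Σx)(Σy) = 13·1208 − (125)(81) = 5579
Denominator: √[(nΣx²−(Σx)²)(nΣy²−(Σy)²)]
  nΣx²−(Σx)² = 13·1581 − 15625 = 4928;  nΣy²−(Σy)² = 13·1333 − 6561 = 10768
  √(4928·10768) = √53064704 = 7284.5524
r = 5579 / 7284.5524 = 0.7659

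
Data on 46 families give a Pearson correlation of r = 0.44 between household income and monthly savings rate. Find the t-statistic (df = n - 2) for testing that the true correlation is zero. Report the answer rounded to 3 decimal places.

t = r·√(n−2) / √(1−r²) with r = 0.44, n = 46
  = 0.44·√44 / √(1 − 0.1936)
  = 0.44·6.633250 / 0.897998
  = 2.918630 / 0.897998 = 3.250

3.250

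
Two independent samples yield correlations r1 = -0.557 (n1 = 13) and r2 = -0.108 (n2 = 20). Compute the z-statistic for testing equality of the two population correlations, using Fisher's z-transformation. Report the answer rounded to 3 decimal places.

z1 = atanh(-0.557) = -0.628473,  z2 = atanh(-0.108) = -0.108423
SE = √(1/(n1−3) + 1/(n2−3)) = √(1/10 + 1/17) = √(0.1000000 + 0.0588235) = √0.1588235 = 0.398527
z = (z1 − z2)/SE = (-0.628473 − (-0.108423)) / 0.398527 = -0.520050 / 0.398527 = -1.305

-1.305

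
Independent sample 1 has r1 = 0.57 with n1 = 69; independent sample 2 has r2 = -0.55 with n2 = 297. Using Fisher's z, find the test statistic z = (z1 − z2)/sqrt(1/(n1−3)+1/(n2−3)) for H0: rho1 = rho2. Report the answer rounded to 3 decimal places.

Fisher z-transforms: z1 = atanh(0.57) = 0.647523, z2 = atanh(-0.55) = -0.618381; difference d = 1.265904
Var(d) = 1/66 + 1/294 = 0.0151515 + 0.0034014 = 0.0185529
z = d/√Var(d) = 1.265904 / √0.0185529 = 1.265904 / 0.136209 = 9.294

9.294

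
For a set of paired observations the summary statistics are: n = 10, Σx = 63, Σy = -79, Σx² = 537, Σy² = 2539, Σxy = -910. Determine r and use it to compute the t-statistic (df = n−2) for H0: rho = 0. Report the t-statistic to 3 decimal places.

S_xy = nΣxy − ΣxΣy = 10·(-910) − 63·(-79) = -9100 − (-4977) = -4123
S_xx = nΣx² − (Σx)² = 10·537 − 63² = 5370 − 3969 = 1401
S_yy = nΣy² − (Σy)² = 10·2539 − (-79)² = 25390 − 6241 = 19149
r = S_xy / √(S_xx·S_yy) = -4123 / √(1401·19149) = -4123 / √26827749 = -4123 / 5179.5510 = -0.7960
t = r·√(n−2)/√(1−r²) = -0.7960·√8 / √(1−0.633616) = -2.251428 / 0.605297 = -3.720

-3.720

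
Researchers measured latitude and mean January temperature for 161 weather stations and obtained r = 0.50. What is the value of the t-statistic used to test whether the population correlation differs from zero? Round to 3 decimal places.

1 − r² = 1 − 0.2500 = 0.7500;  √(1−r²) = 0.866025
√(n−2) = √159 = 12.609520
t = r·√(n−2)/√(1−r²) = 0.50 · 12.609520 / 0.866025 = 7.280

7.280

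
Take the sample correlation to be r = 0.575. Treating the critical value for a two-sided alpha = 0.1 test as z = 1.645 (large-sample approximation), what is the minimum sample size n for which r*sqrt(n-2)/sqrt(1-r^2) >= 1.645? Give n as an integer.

8

r√(n−2)/√(1−r²) ≥ 1.645  ⇔  n−2 ≥ (1.645)²·(1−r²)/r²
(1−r²)/r² = (1−0.330625)/0.330625 = 2.0246
n ≥ 2 + 2.706025·2.0246 = 2 + 5.4786 = 7.4786
⌈7.4786⌉ = 8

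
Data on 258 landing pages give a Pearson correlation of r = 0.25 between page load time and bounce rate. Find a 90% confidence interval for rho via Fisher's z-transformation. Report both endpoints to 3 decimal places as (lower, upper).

z_r = atanh(0.25) = 0.255413;  SE = 1/√(n−3) = 1/√255 = 0.062622
z-limits: 0.255413 ± 1.645·0.062622 = 0.255413 ± 0.103013 = [0.152400, 0.358426]
ρ-limits: (tanh 0.152400, tanh 0.358426) = (0.151, 0.344)

(0.151, 0.344)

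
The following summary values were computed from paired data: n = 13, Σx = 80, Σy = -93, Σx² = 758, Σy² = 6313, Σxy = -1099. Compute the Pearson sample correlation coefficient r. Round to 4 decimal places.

-0.4300

S_xy = nΣxy − ΣxΣy = 13·(-1099) − 80·(-93) = -14287 − (-7440) = -6847
S_xx = nΣx² − (Σx)² = 13·758 − 80² = 9854 − 6400 = 3454
S_yy = nΣy² − (Σy)² = 13·6313 − (-93)² = 82069 − 8649 = 73420
r = S_xy / √(S_xx·S_yy) = -6847 / √(3454·73420) = -6847 / √253592680 = -6847 / 15924.5936 = -0.4300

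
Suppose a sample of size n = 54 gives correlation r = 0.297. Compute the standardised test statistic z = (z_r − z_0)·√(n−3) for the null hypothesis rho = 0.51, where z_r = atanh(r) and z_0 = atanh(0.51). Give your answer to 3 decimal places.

-1.832

z_r = atanh(0.297) = 0.306226,  z_0 = atanh(0.51) = 0.562730
SE = 1/√(n−3) = 1/√51 = 0.140028
z = (z_r − z_0)/SE = (0.306226 − 0.562730) / 0.140028 = -0.256504 / 0.140028 = -1.832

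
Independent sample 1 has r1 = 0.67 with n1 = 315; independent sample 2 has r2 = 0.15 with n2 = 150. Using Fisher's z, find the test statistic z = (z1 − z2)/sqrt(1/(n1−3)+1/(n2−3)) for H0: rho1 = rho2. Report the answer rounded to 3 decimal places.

6.593

Fisher z-transforms: z1 = atanh(0.67) = 0.810743, z2 = atanh(0.15) = 0.151140; difference d = 0.659603
Var(d) = 1/312 + 1/147 = 0.0032051 + 0.0068027 = 0.0100078
z = d/√Var(d) = 0.659603 / √0.0100078 = 0.659603 / 0.100039 = 6.593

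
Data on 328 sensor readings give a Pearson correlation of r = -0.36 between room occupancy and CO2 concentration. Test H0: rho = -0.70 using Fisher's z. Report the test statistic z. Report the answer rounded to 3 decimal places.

z_r = atanh(-0.36) = -0.376886,  z_0 = atanh(-0.70) = -0.867301
SE = 1/√(n−3) = 1/√325 = 0.055470
z = (z_r − z_0)/SE = (-0.376886 − (-0.867301)) / 0.055470 = 0.490415 / 0.055470 = 8.841

8.841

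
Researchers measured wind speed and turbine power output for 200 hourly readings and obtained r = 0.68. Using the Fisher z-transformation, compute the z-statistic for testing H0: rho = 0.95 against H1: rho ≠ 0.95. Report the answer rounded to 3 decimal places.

z_r = atanh(0.68) = 0.829114,  z_0 = atanh(0.95) = 1.831781
SE = 1/√(n−3) = 1/√197 = 0.071247
z = (z_r − z_0)/SE = (0.829114 − 1.831781) / 0.071247 = -1.002667 / 0.071247 = -14.073

-14.073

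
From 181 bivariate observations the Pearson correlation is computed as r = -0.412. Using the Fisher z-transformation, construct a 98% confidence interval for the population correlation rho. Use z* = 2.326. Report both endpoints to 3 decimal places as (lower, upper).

Fisher z: z_r = atanh(r) = ½·ln((1+(-0.412))/(1−(-0.412))) = -0.438018
SE(z) = 1/√(n−3) = 1/√178 = 0.074953
98% ⇒ z* = 2.326; margin = 2.326·0.074953 = 0.174341
CI on z-scale: (-0.612359, -0.263677)
Back-transform: tanh(-0.612359) = -0.545786, tanh(-0.263677) = -0.257732

(-0.546, -0.258)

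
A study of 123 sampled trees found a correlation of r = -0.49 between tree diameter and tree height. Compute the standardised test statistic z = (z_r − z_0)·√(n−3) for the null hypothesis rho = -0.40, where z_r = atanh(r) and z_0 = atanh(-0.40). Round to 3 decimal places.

Fisher z: atanh(-0.49) = -0.536060, atanh(-0.40) = -0.423649
z = (z_r − z_0)·√(n−3) = (-0.536060 − (-0.423649))·√120 = -0.112411 · 10.954451 = -1.231

-1.231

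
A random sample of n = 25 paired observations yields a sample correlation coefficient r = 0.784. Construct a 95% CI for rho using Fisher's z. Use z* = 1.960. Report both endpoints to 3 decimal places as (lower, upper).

z_r = atanh(0.784) = 1.055667;  SE = 1/√(n−3) = 1/√22 = 0.213201
z-limits: 1.055667 ± 1.960·0.213201 = 1.055667 ± 0.417874 = [0.637793, 1.473541]
ρ-limits: (tanh 0.637793, tanh 1.473541) = (0.563, 0.900)

(0.563, 0.900)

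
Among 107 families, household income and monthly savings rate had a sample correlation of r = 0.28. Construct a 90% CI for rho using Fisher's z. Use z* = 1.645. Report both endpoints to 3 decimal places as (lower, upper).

Fisher z: z_r = atanh(r) = ½·ln((1+0.28)/(1−0.28)) = 0.287682
SE(z) = 1/√(n−3) = 1/√104 = 0.098058
90% ⇒ z* = 1.645; margin = 1.645·0.098058 = 0.161305
CI on z-scale: (0.126377, 0.448987)
Back-transform: tanh(0.126377) = 0.125708, tanh(0.448987) = 0.421066

(0.126, 0.421)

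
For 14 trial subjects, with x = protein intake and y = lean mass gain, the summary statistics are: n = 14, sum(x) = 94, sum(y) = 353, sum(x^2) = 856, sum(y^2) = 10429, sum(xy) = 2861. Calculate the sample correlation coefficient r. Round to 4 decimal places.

0.8373

Numerator: nΣxy − (Σx)(Σy) = 14·2861 − (94)(353) = 6872
Denominator: √[(nΣx²−(Σx)²)(nΣy²−(Σy)²)]
  nΣx²−(Σx)² = 14·856 − 8836 = 3148;  nΣy²−(Σy)² = 14·10429 − 124609 = 21397
  √(3148·21397) = √67357756 = 8207.1771
r = 6872 / 8207.1771 = 0.8373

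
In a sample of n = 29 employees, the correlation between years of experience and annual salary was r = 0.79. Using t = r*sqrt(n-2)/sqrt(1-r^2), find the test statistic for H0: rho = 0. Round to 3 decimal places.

6.695

t = r·√(n−2) / √(1−r²) with r = 0.79, n = 29
  = 0.79·√27 / √(1 − 0.6241)
  = 0.79·5.196152 / 0.613107
  = 4.104960 / 0.613107 = 6.695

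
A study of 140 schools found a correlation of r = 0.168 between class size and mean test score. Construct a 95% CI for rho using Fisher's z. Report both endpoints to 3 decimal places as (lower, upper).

z_r = atanh(0.168) = 0.169608;  SE = 1/√(n−3) = 1/√137 = 0.085436
z-limits: 0.169608 ± 1.960·0.085436 = 0.169608 ± 0.167455 = [0.002153, 0.337063]
ρ-limits: (tanh 0.002153, tanh 0.337063) = (0.002, 0.325)

(0.002, 0.325)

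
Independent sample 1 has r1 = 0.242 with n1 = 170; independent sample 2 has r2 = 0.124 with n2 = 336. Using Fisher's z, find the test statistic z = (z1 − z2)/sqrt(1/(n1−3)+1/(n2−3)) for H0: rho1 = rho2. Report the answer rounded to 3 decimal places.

z1 = atanh(0.242) = 0.246897,  z2 = atanh(0.124) = 0.124641
SE = √(1/(n1−3) + 1/(n2−3)) = √(1/167 + 1/333) = √(0.0059880 + 0.0030030) = √0.0089910 = 0.094821
z = (z1 − z2)/SE = (0.246897 − 0.124641) / 0.094821 = 0.122256 / 0.094821 = 1.289

1.289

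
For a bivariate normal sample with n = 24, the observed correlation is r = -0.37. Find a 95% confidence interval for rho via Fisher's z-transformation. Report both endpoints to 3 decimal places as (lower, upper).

(-0.673, 0.039)

Fisher z: z_r = atanh(r) = ½·ln((1+(-0.37))/(1−(-0.37))) = -0.388423
SE(z) = 1/√(n−3) = 1/√21 = 0.218218
95% ⇒ z* = 1.960; margin = 1.960·0.218218 = 0.427707
CI on z-scale: (-0.816130, 0.039284)
Back-transform: tanh(-0.816130) = -0.672958, tanh(0.039284) = 0.039264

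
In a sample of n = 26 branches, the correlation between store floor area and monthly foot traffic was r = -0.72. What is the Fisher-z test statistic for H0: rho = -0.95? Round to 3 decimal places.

4.432

Fisher z: atanh(-0.72) = -0.907645, atanh(-0.95) = -1.831781
z = (z_r − z_0)·√(n−3) = (-0.907645 − (-1.831781))·√23 = 0.924136 · 4.795832 = 4.432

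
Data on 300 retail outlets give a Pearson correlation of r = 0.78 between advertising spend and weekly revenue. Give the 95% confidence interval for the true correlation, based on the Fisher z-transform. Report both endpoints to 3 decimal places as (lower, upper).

z_r = atanh(0.78) = 1.045371;  SE = 1/√(n−3) = 1/√297 = 0.058026
z-limits: 1.045371 ± 1.960·0.058026 = 1.045371 ± 0.113731 = [0.931640, 1.159102]
ρ-limits: (tanh 0.931640, tanh 1.159102) = (0.731, 0.821)

(0.731, 0.821)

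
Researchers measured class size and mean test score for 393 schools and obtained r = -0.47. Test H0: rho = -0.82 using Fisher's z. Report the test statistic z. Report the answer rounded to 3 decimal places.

12.772

Fisher z: atanh(-0.47) = -0.510070, atanh(-0.82) = -1.156817
z = (z_r − z_0)·√(n−3) = (-0.510070 − (-1.156817))·√390 = 0.646747 · 19.748418 = 12.772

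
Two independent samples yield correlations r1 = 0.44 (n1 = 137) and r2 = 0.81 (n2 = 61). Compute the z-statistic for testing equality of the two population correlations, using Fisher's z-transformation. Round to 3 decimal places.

Fisher z-transforms: z1 = atanh(0.44) = 0.472231, z2 = atanh(0.81) = 1.127029; difference d = -0.654798
Var(d) = 1/134 + 1/58 = 0.0074627 + 0.0172414 = 0.0247041
z = d/√Var(d) = -0.654798 / √0.0247041 = -0.654798 / 0.157175 = -4.166

-4.166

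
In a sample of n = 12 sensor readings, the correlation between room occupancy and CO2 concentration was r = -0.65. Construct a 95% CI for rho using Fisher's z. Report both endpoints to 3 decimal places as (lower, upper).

(-0.891, -0.121)

Fisher z: z_r = atanh(r) = ½·ln((1+(-0.65))/(1−(-0.65))) = -0.775299
SE(z) = 1/√(n−3) = 1/√9 = 0.333333
95% ⇒ z* = 1.960; margin = 1.960·0.333333 = 0.653333
CI on z-scale: (-1.428632, -0.121966)
Back-transform: tanh(-1.428632) = -0.891386, tanh(-0.121966) = -0.121365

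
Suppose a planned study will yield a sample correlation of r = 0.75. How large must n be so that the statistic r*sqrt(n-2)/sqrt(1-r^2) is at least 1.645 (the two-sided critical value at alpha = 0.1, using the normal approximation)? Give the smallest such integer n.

5

r√(n−2)/√(1−r²) ≥ 1.645  ⇔  n−2 ≥ (1.645)²·(1−r²)/r²
(1−r²)/r² = (1−0.5625)/0.5625 = 0.7778
n ≥ 2 + 2.706025·0.7778 = 2 + 2.1047 = 4.1047
⌈4.1047⌉ = 5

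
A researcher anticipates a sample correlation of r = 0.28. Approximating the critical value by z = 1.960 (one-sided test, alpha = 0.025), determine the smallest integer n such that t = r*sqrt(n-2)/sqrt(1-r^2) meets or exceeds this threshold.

Need r·√(n−2)/√(1−r²) ≥ 1.960
√(n−2) ≥ 1.960·√(1−0.0784) / 0.28 = 1.960·0.960000 / 0.28 = 6.7200
n−2 ≥ 45.1584  ⇒  n ≥ 47.1584
Smallest integer n = 48

48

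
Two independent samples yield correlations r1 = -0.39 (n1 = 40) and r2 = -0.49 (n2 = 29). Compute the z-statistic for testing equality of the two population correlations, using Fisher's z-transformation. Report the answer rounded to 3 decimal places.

Fisher z-transforms: z1 = atanh(-0.39) = -0.411800, z2 = atanh(-0.49) = -0.536060; difference d = 0.124260
Var(d) = 1/37 + 1/26 = 0.0270270 + 0.0384615 = 0.0654885
z = d/√Var(d) = 0.124260 / √0.0654885 = 0.124260 / 0.255907 = 0.486

0.486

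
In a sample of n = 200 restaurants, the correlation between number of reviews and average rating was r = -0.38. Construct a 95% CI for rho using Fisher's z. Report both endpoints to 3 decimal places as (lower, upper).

Fisher z: z_r = atanh(r) = ½·ln((1+(-0.38))/(1−(-0.38))) = -0.400060
SE(z) = 1/√(n−3) = 1/√197 = 0.071247
95% ⇒ z* = 1.960; margin = 1.960·0.071247 = 0.139644
CI on z-scale: (-0.539704, -0.260416)
Back-transform: tanh(-0.539704) = -0.492764, tanh(-0.260416) = -0.254685

(-0.493, -0.255)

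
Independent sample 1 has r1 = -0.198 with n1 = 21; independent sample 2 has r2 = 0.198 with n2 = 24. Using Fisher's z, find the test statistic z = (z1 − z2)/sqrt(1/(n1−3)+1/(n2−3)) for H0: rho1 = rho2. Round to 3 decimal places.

z1 = atanh(-0.198) = -0.200650,  z2 = atanh(0.198) = 0.200650
SE = √(1/(n1−3) + 1/(n2−3)) = √(1/18 + 1/21) = √(0.0555556 + 0.0476190) = √0.1031746 = 0.321208
z = (z1 − z2)/SE = (-0.200650 − 0.200650) / 0.321208 = -0.401300 / 0.321208 = -1.249

-1.249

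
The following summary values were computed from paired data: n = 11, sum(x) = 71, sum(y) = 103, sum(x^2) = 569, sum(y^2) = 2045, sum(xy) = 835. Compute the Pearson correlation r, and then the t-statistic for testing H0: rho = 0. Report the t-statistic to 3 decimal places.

1.695

Numerator: nΣxy − (Σx)(Σy) = 11·835 − (71)(103) = 1872
Denominator: √[(nΣx²−(Σx)²)(nΣy²−(Σy)²)]
  nΣx²−(Σx)² = 11·569 − 5041 = 1218;  nΣy²−(Σy)² = 11·2045 − 10609 = 11886
  √(1218·11886) = √14477148 = 3804.8848
r = 1872 / 3804.8848 = 0.4920
t = r·√(n−2)/√(1−r²) = 0.4920·√9 / √(1−0.242064) = 1.476000 / 0.870595 = 1.695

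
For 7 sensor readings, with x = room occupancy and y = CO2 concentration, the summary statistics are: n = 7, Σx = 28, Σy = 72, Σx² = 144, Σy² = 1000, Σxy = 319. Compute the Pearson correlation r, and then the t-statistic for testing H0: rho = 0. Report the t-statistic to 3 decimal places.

S_xy = nΣxy − ΣxΣy = 7·319 − 28·72 = 2233 − 2016 = 217
S_xx = nΣx² − (Σx)² = 7·144 − 28² = 1008 − 784 = 224
S_yy = nΣy² − (Σy)² = 7·1000 − 72² = 7000 − 5184 = 1816
r = S_xy / √(S_xx·S_yy) = 217 / √(224·1816) = 217 / √406784 = 217 / 637.7962 = 0.3402
t = r·√(n−2)/√(1−r²) = 0.3402·√5 / √(1−0.115736) = 0.760710 / 0.940353 = 0.809

0.809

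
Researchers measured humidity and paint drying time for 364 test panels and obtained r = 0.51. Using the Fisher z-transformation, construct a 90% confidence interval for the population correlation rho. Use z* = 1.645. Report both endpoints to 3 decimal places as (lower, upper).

(0.443, 0.571)

z_r = atanh(0.51) = 0.562730;  SE = 1/√(n−3) = 1/√361 = 0.052632
z-limits: 0.562730 ± 1.645·0.052632 = 0.562730 ± 0.086580 = [0.476150, 0.649310]
ρ-limits: (tanh 0.476150, tanh 0.649310) = (0.443, 0.571)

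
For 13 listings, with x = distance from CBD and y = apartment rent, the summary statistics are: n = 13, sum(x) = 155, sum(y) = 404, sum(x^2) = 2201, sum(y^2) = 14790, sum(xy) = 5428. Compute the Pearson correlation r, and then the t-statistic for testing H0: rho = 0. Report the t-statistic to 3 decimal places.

Numerator: nΣxy − (Σx)(Σy) = 13·5428 − (155)(404) = 7944
Denominator: √[(nΣx²−(Σx)²)(nΣy²−(Σy)²)]
  nΣx²−(Σx)² = 13·2201 − 24025 = 4588;  nΣy²−(Σy)² = 13·14790 − 163216 = 29054
  √(4588·29054) = √133299752 = 11545.5512
r = 7944 / 11545.5512 = 0.6881
t = r·√(n−2)/√(1−r²) = 0.6881·√11 / √(1−0.473482) = 2.282170 / 0.725616 = 3.145

3.145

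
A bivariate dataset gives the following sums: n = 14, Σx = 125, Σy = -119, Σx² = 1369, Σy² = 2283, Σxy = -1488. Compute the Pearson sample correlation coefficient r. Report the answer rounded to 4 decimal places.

-0.7503

S_xy = nΣxy − ΣxΣy = 14·(-1488) − 125·(-119) = -20832 − (-14875) = -5957
S_xx = nΣx² − (Σx)² = 14·1369 − 125² = 19166 − 15625 = 3541
S_yy = nΣy² − (Σy)² = 14·2283 − (-119)² = 31962 − 14161 = 17801
r = S_xy / √(S_xx·S_yy) = -5957 / √(3541·17801) = -5957 / √63033341 = -5957 / 7939.3539 = -0.7503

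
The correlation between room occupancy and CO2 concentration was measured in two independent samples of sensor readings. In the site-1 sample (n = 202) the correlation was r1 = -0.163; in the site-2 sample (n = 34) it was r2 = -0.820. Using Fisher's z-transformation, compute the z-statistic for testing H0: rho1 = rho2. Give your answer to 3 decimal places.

Fisher z-transforms: z1 = atanh(-0.163) = -0.164467, z2 = atanh(-0.820) = -1.156817; difference d = 0.992350
Var(d) = 1/199 + 1/31 = 0.0050251 + 0.0322581 = 0.0372832
z = d/√Var(d) = 0.992350 / √0.0372832 = 0.992350 / 0.193089 = 5.139

5.139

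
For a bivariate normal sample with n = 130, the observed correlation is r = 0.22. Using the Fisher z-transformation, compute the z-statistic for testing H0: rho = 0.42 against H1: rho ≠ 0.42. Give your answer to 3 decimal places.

Fisher z: atanh(0.22) = 0.223656, atanh(0.42) = 0.447692
z = (z_r − z_0)·√(n−3) = (0.223656 − 0.447692)·√127 = -0.224036 · 11.269428 = -2.525

-2.525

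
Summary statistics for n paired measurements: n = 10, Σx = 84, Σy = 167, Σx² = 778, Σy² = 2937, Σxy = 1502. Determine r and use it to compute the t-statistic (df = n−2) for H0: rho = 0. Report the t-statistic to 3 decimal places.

Numerator: nΣxy − (Σx)(Σy) = 10·1502 − (84)(167) = 992
Denominator: √[(nΣx²−(Σx)²)(nΣy²−(Σy)²)]
  nΣx²−(Σx)² = 10·778 − 7056 = 724;  nΣy²−(Σy)² = 10·2937 − 27889 = 1481
  √(724·1481) = √1072244 = 1035.4922
r = 992 / 1035.4922 = 0.9580
t = r·√(n−2)/√(1−r²) = 0.9580·√8 / √(1−0.917764) = 2.709633 / 0.286768 = 9.449

9.449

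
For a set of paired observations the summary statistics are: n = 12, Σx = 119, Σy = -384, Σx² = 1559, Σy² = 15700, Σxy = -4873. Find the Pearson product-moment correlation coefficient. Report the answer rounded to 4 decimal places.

Numerator: nΣxy − (Σx)(Σy) = 12·(-4873) − (119)(-384) = -12780
Denominator: √[(nΣx²−(Σx)²)(nΣy²−(Σy)²)]
  nΣx²−(Σx)² = 12·1559 − 14161 = 4547;  nΣy²−(Σy)² = 12·15700 − 147456 = 40944
  √(4547·40944) = √186172368 = 13644.4996
r = -12780 / 13644.4996 = -0.9366

-0.9366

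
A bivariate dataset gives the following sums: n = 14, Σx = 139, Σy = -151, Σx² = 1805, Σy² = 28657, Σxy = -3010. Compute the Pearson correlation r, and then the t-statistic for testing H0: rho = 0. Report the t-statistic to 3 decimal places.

S_xy = nΣxy − ΣxΣy = 14·(-3010) − 139·(-151) = -42140 − (-20989) = -21151
S_xx = nΣx² − (Σx)² = 14·1805 − 139² = 25270 − 19321 = 5949
S_yy = nΣy² − (Σy)² = 14·28657 − (-151)² = 401198 − 22801 = 378397
r = S_xy / √(S_xx·S_yy) = -21151 / √(5949·378397) = -21151 / √2251083753 = -21151 / 47445.5873 = -0.4458
t = r·√(n−2)/√(1−r²) = -0.4458·√12 / √(1−0.198738) = -1.544297 / 0.895132 = -1.725

-1.725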